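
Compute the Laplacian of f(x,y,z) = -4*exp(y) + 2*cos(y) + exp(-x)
-4*exp(y) - 2*cos(y) + exp(-x)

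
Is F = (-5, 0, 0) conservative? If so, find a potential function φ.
Yes, F is conservative. φ = -5*x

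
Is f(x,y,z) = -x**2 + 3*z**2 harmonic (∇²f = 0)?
No, ∇²f = 4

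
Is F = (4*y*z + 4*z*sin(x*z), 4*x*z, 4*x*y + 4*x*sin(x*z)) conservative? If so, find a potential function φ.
Yes, F is conservative. φ = 4*x*y*z - 4*cos(x*z)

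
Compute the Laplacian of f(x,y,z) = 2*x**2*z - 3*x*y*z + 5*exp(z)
4*z + 5*exp(z)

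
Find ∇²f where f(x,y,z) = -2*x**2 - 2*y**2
-8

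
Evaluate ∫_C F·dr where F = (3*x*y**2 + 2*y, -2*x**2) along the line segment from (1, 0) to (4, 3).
219/4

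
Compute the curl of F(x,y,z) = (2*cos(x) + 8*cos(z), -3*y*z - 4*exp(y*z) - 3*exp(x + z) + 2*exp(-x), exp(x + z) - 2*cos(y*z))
(4*y*exp(y*z) + 3*y + 2*z*sin(y*z) + 3*exp(x + z), -exp(x + z) - 8*sin(z), (-3*exp(2*x + z) - 2)*exp(-x))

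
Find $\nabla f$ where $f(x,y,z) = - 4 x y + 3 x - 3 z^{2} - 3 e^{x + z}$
(-4*y - 3*exp(x + z) + 3, -4*x, -6*z - 3*exp(x + z))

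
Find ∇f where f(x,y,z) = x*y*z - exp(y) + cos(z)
(y*z, x*z - exp(y), x*y - sin(z))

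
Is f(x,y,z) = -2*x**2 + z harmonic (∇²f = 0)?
No, ∇²f = -4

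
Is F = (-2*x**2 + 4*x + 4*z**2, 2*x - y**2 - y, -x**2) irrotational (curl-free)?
No, ∇×F = (0, 2*x + 8*z, 2)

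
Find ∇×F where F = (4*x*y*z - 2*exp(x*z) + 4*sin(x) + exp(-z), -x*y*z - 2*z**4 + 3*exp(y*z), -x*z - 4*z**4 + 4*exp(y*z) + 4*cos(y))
(x*y - 3*y*exp(y*z) + 8*z**3 + 4*z*exp(y*z) - 4*sin(y), 4*x*y - 2*x*exp(x*z) + z - exp(-z), z*(-4*x - y))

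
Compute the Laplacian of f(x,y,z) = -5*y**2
-10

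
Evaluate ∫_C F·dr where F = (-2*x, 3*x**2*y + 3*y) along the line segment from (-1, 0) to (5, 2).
48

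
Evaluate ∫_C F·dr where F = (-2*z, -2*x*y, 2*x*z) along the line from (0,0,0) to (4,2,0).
-32/3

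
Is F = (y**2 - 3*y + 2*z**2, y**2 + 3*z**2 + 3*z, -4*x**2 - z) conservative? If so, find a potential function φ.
No, ∇×F = (-6*z - 3, 8*x + 4*z, 3 - 2*y) ≠ 0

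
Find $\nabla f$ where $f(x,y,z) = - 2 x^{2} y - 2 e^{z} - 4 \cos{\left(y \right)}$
(-4*x*y, -2*x**2 + 4*sin(y), -2*exp(z))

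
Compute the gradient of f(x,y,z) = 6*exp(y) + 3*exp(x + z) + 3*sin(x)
(3*exp(x + z) + 3*cos(x), 6*exp(y), 3*exp(x + z))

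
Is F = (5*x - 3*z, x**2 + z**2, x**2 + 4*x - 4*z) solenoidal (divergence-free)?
No, ∇·F = 1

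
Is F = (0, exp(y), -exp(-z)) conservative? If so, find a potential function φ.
Yes, F is conservative. φ = exp(y) + exp(-z)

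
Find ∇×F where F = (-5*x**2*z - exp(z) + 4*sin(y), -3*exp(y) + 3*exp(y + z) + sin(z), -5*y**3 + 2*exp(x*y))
(2*x*exp(x*y) - 15*y**2 - 3*exp(y + z) - cos(z), -5*x**2 - 2*y*exp(x*y) - exp(z), -4*cos(y))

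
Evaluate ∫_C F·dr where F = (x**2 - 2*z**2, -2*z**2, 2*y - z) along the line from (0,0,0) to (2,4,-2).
-70/3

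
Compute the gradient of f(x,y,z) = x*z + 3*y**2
(z, 6*y, x)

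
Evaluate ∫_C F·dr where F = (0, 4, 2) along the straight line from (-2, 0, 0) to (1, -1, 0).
-4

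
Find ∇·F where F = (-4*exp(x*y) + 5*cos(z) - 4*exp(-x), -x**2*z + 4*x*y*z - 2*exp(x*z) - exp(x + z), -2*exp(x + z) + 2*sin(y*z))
2*((2*x*z - 2*y*exp(x*y) + y*cos(y*z) - exp(x + z))*exp(x) + 2)*exp(-x)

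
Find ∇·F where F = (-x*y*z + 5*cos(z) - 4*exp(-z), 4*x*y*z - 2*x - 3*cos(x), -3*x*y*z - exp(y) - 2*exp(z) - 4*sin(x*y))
-3*x*y + 4*x*z - y*z - 2*exp(z)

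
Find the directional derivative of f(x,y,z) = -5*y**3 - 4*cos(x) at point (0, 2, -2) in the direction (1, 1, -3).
-60*sqrt(11)/11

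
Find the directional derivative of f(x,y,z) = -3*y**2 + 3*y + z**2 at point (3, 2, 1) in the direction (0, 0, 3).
2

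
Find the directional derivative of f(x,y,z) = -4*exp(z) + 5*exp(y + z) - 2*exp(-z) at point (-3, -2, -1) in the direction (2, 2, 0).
5*sqrt(2)*exp(-3)/2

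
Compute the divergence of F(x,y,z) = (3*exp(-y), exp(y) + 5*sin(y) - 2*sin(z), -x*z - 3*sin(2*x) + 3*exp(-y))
-x + exp(y) + 5*cos(y)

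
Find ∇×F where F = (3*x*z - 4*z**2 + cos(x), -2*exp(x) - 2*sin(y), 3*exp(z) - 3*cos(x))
(0, 3*x - 8*z - 3*sin(x), -2*exp(x))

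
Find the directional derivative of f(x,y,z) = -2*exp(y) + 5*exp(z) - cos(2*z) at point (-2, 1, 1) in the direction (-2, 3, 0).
-6*sqrt(13)*E/13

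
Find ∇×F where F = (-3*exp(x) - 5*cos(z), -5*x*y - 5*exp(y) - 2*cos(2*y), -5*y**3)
(-15*y**2, 5*sin(z), -5*y)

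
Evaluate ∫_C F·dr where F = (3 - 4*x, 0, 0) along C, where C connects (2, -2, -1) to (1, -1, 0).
3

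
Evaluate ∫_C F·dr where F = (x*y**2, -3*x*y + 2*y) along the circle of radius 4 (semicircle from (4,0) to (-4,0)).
-128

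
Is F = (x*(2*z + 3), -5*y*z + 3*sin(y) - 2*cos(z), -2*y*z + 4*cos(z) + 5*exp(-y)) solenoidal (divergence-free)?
No, ∇·F = -2*y - 3*z - 4*sin(z) + 3*cos(y) + 3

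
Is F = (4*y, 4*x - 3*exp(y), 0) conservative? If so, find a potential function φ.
Yes, F is conservative. φ = 4*x*y - 3*exp(y)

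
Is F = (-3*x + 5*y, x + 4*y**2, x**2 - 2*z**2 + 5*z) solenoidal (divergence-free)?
No, ∇·F = 8*y - 4*z + 2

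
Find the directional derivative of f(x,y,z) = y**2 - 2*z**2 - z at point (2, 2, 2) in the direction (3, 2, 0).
8*sqrt(13)/13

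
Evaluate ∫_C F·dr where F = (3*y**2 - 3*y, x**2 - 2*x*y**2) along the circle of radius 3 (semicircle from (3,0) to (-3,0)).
-108 - 27*pi/4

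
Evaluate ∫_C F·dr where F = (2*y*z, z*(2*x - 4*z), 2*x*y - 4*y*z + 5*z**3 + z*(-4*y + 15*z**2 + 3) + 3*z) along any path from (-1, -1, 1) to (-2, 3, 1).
-30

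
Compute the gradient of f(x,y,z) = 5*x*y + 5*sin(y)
(5*y, 5*x + 5*cos(y), 0)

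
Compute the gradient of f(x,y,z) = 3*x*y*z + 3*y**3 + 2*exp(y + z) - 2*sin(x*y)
(y*(3*z - 2*cos(x*y)), 3*x*z - 2*x*cos(x*y) + 9*y**2 + 2*exp(y + z), 3*x*y + 2*exp(y + z))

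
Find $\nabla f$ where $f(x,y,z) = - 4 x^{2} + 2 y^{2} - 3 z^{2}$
(-8*x, 4*y, -6*z)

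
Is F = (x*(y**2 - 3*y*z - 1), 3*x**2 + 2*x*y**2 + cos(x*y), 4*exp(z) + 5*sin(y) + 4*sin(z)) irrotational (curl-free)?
No, ∇×F = (5*cos(y), -3*x*y, -x*(2*y - 3*z) + 6*x + 2*y**2 - y*sin(x*y))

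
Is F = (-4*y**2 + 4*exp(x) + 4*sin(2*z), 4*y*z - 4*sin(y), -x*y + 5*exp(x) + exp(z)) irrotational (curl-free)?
No, ∇×F = (-x - 4*y, y - 5*exp(x) + 8*cos(2*z), 8*y)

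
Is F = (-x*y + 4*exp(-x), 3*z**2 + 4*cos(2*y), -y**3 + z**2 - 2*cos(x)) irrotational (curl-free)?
No, ∇×F = (-3*y**2 - 6*z, -2*sin(x), x)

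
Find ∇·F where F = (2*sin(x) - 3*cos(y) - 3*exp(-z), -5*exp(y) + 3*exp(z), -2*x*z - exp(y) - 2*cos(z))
-2*x - 5*exp(y) + 2*sin(z) + 2*cos(x)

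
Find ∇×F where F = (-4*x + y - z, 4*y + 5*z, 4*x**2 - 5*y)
(-10, -8*x - 1, -1)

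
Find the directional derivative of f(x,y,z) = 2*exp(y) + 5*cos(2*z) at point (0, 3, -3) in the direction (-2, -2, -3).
-2*sqrt(17)*(15*sin(6) + 2*exp(3))/17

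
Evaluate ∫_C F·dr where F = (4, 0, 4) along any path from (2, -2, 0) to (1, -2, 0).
-4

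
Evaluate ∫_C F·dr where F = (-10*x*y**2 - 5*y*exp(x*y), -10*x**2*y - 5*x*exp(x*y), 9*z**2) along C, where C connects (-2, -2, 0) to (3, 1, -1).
-5*exp(3) + 32 + 5*exp(4)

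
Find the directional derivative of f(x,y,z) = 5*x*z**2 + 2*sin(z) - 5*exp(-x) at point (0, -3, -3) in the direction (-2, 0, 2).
sqrt(2)*(-25 + cos(3))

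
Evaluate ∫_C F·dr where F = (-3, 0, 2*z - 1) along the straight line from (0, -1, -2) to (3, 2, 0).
-15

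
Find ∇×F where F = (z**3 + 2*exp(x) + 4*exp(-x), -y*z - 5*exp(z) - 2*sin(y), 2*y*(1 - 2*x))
(-4*x + y + 5*exp(z) + 2, 4*y + 3*z**2, 0)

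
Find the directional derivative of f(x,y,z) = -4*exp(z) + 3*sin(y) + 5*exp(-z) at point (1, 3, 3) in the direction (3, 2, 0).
6*sqrt(13)*cos(3)/13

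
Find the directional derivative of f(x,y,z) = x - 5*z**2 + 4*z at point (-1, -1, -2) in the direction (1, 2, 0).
sqrt(5)/5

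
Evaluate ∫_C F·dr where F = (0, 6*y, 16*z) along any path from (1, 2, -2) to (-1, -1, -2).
-9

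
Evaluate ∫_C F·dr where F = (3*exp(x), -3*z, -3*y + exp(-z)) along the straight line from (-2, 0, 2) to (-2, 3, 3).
-27 - exp(-3) + exp(-2)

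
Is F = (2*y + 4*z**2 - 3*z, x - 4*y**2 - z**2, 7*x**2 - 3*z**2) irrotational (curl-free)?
No, ∇×F = (2*z, -14*x + 8*z - 3, -1)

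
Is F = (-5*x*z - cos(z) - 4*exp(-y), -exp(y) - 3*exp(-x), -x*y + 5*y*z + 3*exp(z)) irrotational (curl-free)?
No, ∇×F = (-x + 5*z, -5*x + y + sin(z), -4*exp(-y) + 3*exp(-x))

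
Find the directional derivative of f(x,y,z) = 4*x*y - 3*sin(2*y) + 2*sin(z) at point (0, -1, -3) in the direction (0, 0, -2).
-2*cos(3)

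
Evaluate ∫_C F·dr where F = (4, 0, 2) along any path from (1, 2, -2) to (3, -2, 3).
18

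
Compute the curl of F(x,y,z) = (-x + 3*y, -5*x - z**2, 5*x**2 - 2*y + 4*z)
(2*z - 2, -10*x, -8)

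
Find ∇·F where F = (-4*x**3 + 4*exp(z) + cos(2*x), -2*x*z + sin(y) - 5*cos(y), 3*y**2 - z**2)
-12*x**2 - 2*z - 2*sin(2*x) + 5*sin(y) + cos(y)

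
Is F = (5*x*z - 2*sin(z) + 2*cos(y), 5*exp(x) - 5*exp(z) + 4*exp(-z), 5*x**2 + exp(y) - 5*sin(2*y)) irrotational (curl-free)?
No, ∇×F = (exp(y) + 5*exp(z) - 10*cos(2*y) + 4*exp(-z), -5*x - 2*cos(z), 5*exp(x) + 2*sin(y))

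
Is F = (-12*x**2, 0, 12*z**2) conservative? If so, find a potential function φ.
Yes, F is conservative. φ = -4*x**3 + 4*z**3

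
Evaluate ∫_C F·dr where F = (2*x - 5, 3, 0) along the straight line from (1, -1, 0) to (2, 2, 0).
7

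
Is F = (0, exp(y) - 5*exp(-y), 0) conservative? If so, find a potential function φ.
Yes, F is conservative. φ = exp(y) + 5*exp(-y)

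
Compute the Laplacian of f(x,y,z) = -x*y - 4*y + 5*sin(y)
-5*sin(y)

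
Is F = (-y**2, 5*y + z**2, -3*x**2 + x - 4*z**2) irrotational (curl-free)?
No, ∇×F = (-2*z, 6*x - 1, 2*y)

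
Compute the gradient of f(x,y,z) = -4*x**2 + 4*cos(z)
(-8*x, 0, -4*sin(z))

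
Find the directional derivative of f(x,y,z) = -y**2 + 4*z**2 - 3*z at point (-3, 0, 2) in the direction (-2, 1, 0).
0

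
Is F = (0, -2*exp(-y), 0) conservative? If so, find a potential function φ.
Yes, F is conservative. φ = 2*exp(-y)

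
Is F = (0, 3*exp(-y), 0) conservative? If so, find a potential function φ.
Yes, F is conservative. φ = -3*exp(-y)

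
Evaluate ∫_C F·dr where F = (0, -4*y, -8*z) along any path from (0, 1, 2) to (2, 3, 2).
-16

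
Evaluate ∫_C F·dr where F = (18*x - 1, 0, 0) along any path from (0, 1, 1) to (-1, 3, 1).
10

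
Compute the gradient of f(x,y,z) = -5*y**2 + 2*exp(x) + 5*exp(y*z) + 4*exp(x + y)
(2*exp(x) + 4*exp(x + y), -10*y + 5*z*exp(y*z) + 4*exp(x + y), 5*y*exp(y*z))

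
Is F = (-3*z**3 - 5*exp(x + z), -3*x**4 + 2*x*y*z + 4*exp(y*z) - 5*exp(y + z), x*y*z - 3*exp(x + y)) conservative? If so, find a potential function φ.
No, ∇×F = (-2*x*y + x*z - 4*y*exp(y*z) - 3*exp(x + y) + 5*exp(y + z), -y*z - 9*z**2 + 3*exp(x + y) - 5*exp(x + z), -12*x**3 + 2*y*z) ≠ 0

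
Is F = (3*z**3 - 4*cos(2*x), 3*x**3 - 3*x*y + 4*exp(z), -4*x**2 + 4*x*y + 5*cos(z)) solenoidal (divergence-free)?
No, ∇·F = -3*x + 8*sin(2*x) - 5*sin(z)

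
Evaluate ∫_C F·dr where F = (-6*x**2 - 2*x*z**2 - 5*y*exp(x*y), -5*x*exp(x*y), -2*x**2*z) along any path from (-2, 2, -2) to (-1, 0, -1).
-4 + 5*exp(-4)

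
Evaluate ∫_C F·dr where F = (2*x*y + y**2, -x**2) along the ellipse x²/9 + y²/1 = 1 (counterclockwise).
0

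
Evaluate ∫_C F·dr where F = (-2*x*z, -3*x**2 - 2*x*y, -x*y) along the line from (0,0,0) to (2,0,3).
-8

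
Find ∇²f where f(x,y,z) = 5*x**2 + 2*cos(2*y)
10 - 8*cos(2*y)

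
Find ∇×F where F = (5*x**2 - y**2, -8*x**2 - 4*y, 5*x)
(0, -5, -16*x + 2*y)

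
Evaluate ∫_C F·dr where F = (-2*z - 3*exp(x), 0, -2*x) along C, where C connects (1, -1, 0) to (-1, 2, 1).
2 + 6*sinh(1)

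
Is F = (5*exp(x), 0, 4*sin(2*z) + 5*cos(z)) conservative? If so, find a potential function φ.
Yes, F is conservative. φ = 5*exp(x) + 5*sin(z) - 2*cos(2*z)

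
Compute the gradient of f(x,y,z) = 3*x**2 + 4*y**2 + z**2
(6*x, 8*y, 2*z)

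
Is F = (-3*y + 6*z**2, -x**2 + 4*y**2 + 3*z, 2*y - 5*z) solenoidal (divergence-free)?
No, ∇·F = 8*y - 5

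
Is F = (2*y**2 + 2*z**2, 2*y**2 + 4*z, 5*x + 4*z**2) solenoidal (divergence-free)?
No, ∇·F = 4*y + 8*z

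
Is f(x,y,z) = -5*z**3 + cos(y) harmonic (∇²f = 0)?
No, ∇²f = -30*z - cos(y)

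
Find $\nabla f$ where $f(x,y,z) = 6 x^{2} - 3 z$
(12*x, 0, -3)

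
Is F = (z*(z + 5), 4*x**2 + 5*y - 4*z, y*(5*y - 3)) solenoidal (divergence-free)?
No, ∇·F = 5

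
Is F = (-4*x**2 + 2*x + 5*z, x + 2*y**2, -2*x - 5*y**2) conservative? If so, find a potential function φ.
No, ∇×F = (-10*y, 7, 1) ≠ 0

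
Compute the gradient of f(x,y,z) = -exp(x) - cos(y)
(-exp(x), sin(y), 0)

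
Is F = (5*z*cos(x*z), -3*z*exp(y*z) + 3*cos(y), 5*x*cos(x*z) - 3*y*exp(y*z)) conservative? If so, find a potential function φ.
Yes, F is conservative. φ = -3*exp(y*z) + 3*sin(y) + 5*sin(x*z)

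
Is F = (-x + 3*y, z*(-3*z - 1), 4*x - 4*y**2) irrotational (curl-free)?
No, ∇×F = (-8*y + 6*z + 1, -4, -3)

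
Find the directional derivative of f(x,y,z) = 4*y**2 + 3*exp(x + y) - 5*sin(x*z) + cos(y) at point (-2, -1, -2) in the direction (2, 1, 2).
((40*cos(4) - 8 + sin(1))*exp(3) + 9)*exp(-3)/3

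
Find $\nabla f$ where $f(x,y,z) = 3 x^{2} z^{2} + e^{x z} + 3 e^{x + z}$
(6*x*z**2 + z*exp(x*z) + 3*exp(x + z), 0, 6*x**2*z + x*exp(x*z) + 3*exp(x + z))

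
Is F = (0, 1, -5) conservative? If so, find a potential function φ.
Yes, F is conservative. φ = y - 5*z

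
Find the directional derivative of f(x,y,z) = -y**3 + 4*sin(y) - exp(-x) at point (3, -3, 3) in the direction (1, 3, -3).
sqrt(19)*(3*(-27 + 4*cos(3))*exp(3) + 1)*exp(-3)/19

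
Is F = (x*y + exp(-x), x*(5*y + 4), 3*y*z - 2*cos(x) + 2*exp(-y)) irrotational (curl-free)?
No, ∇×F = (3*z - 2*exp(-y), -2*sin(x), -x + 5*y + 4)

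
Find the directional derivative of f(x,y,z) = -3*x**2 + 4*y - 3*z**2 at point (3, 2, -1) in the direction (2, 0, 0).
-18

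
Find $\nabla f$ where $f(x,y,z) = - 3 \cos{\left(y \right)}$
(0, 3*sin(y), 0)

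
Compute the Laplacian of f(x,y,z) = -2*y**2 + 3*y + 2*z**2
0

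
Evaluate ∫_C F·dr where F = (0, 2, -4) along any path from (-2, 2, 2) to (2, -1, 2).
-6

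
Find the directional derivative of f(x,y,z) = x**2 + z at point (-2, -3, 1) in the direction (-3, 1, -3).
9*sqrt(19)/19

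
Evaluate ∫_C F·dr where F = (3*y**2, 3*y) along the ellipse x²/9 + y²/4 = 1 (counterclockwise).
0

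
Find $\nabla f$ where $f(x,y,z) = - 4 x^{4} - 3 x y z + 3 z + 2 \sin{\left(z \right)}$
(-16*x**3 - 3*y*z, -3*x*z, -3*x*y + 2*cos(z) + 3)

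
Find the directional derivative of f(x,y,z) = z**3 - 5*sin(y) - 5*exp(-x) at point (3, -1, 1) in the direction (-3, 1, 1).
sqrt(11)*(-15 + (3 - 5*cos(1))*exp(3))*exp(-3)/11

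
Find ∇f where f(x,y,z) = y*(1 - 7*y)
(0, 1 - 14*y, 0)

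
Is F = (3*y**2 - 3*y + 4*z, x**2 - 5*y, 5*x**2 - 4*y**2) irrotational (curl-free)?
No, ∇×F = (-8*y, 4 - 10*x, 2*x - 6*y + 3)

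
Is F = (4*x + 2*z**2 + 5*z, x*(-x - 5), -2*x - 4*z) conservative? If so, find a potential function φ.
No, ∇×F = (0, 4*z + 7, -2*x - 5) ≠ 0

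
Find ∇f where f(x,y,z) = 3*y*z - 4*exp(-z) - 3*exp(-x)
(3*exp(-x), 3*z, 3*y + 4*exp(-z))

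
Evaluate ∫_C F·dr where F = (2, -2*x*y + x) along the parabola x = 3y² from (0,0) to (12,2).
8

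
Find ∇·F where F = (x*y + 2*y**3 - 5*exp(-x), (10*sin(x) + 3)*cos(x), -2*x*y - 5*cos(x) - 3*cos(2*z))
y + 6*sin(2*z) + 5*exp(-x)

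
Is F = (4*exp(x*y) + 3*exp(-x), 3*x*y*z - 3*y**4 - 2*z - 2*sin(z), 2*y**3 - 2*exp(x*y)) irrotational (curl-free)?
No, ∇×F = (-3*x*y - 2*x*exp(x*y) + 6*y**2 + 2*cos(z) + 2, 2*y*exp(x*y), -4*x*exp(x*y) + 3*y*z)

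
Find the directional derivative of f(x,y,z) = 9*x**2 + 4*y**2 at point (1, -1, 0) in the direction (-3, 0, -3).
-9*sqrt(2)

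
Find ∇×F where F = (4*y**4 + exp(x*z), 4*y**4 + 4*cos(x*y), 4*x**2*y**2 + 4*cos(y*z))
(8*x**2*y - 4*z*sin(y*z), x*(-8*y**2 + exp(x*z)), -4*y*(4*y**2 + sin(x*y)))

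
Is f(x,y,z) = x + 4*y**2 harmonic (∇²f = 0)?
No, ∇²f = 8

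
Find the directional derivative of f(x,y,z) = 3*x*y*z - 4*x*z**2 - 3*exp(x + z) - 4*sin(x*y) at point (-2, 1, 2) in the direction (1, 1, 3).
4*sqrt(11)*(cos(2) + 11)/11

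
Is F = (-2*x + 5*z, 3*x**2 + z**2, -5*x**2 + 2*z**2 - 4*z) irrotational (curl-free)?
No, ∇×F = (-2*z, 10*x + 5, 6*x)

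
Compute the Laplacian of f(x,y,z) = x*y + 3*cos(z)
-3*cos(z)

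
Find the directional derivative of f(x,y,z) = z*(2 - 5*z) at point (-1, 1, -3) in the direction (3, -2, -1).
-16*sqrt(14)/7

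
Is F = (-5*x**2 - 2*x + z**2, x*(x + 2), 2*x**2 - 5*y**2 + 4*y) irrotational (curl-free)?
No, ∇×F = (4 - 10*y, -4*x + 2*z, 2*x + 2)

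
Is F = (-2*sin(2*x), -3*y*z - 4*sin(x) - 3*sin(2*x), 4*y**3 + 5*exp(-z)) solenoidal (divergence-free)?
No, ∇·F = -3*z - 4*cos(2*x) - 5*exp(-z)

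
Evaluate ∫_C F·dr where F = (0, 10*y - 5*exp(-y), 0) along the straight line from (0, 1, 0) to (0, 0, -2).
-5*exp(-1)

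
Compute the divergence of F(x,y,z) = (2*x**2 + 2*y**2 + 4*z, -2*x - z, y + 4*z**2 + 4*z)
4*x + 8*z + 4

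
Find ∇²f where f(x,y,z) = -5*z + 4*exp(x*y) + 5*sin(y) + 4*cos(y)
4*x**2*exp(x*y) + 4*y**2*exp(x*y) - 5*sin(y) - 4*cos(y)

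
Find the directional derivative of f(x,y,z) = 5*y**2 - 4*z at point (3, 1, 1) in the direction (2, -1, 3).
-11*sqrt(14)/7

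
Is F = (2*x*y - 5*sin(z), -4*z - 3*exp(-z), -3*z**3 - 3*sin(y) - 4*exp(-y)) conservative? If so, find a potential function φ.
No, ∇×F = (-3*cos(y) + 4 - 3*exp(-z) + 4*exp(-y), -5*cos(z), -2*x) ≠ 0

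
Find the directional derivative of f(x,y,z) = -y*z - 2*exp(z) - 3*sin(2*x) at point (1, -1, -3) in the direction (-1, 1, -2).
sqrt(6)*(6*exp(3)*cos(2) + 4 + exp(3))*exp(-3)/6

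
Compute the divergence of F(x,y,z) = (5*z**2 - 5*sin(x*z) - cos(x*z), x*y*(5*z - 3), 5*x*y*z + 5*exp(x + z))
5*x*y + x*(5*z - 3) + z*sin(x*z) - 5*z*cos(x*z) + 5*exp(x + z)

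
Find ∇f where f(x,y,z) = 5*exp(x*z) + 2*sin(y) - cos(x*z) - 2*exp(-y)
(z*(5*exp(x*z) + sin(x*z)), 2*cos(y) + 2*exp(-y), x*(5*exp(x*z) + sin(x*z)))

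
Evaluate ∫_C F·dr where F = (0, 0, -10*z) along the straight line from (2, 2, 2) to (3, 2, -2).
0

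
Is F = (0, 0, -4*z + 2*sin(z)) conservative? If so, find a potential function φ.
Yes, F is conservative. φ = -2*z**2 - 2*cos(z)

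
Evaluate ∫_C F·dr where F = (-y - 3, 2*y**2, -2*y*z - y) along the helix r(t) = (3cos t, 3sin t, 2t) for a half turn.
6 - 39*pi/2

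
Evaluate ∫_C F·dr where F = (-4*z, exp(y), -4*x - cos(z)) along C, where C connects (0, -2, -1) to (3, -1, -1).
-exp(-2) + exp(-1) + 12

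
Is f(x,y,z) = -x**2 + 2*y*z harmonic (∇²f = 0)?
No, ∇²f = -2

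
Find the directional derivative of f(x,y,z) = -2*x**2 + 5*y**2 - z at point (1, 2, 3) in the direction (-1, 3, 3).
61*sqrt(19)/19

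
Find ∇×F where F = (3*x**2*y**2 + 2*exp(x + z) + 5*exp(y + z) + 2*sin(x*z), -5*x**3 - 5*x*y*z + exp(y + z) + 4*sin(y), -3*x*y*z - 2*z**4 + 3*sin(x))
(5*x*y - 3*x*z - exp(y + z), 2*x*cos(x*z) + 3*y*z + 2*exp(x + z) + 5*exp(y + z) - 3*cos(x), -6*x**2*y - 15*x**2 - 5*y*z - 5*exp(y + z))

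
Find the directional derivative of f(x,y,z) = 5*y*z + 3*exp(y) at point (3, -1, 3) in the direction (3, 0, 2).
-10*sqrt(13)/13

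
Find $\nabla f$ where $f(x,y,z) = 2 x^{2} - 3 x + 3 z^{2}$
(4*x - 3, 0, 6*z)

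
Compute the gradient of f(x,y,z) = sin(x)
(cos(x), 0, 0)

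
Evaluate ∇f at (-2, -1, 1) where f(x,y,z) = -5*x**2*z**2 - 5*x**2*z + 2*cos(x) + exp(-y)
(2*sin(2) + 40, -E, -60)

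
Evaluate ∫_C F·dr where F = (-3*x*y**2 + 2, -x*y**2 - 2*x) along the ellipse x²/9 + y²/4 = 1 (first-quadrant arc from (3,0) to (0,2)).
21 - 9*pi/2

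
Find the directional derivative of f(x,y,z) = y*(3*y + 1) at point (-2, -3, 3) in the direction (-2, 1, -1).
-17*sqrt(6)/6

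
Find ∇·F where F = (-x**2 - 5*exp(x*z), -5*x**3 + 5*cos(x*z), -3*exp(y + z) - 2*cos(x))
-2*x - 5*z*exp(x*z) - 3*exp(y + z)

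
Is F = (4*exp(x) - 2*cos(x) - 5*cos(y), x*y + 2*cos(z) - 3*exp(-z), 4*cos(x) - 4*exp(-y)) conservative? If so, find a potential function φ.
No, ∇×F = (2*sin(z) - 3*exp(-z) + 4*exp(-y), 4*sin(x), y - 5*sin(y)) ≠ 0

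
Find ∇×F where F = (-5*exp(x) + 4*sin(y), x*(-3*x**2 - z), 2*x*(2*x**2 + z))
(x, -12*x**2 - 2*z, -9*x**2 - z - 4*cos(y))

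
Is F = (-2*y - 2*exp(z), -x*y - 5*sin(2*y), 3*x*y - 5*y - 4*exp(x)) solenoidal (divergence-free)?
No, ∇·F = -x - 10*cos(2*y)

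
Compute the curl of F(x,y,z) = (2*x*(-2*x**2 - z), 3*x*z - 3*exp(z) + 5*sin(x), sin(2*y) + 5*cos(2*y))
(-3*x + 3*exp(z) - 10*sin(2*y) + 2*cos(2*y), -2*x, 3*z + 5*cos(x))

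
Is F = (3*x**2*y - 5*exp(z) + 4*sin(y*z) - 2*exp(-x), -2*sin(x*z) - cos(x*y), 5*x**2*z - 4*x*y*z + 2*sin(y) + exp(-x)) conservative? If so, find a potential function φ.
No, ∇×F = (-4*x*z + 2*x*cos(x*z) + 2*cos(y), -10*x*z + 4*y*z + 4*y*cos(y*z) - 5*exp(z) + exp(-x), -3*x**2 + y*sin(x*y) - 2*z*cos(x*z) - 4*z*cos(y*z)) ≠ 0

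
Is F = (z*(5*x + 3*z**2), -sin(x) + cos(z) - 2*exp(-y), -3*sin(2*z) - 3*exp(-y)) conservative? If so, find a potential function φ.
No, ∇×F = (sin(z) + 3*exp(-y), 5*x + 9*z**2, -cos(x)) ≠ 0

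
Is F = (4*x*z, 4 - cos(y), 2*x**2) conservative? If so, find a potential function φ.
Yes, F is conservative. φ = 2*x**2*z + 4*y - sin(y)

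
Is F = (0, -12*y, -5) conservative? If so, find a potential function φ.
Yes, F is conservative. φ = -6*y**2 - 5*z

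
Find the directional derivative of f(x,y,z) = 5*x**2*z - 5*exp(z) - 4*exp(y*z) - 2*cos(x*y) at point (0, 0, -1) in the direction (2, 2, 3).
sqrt(17)*(-15 + 8*E)*exp(-1)/17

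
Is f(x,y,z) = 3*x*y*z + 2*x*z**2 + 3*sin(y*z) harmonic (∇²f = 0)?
No, ∇²f = 4*x - 3*y**2*sin(y*z) - 3*z**2*sin(y*z)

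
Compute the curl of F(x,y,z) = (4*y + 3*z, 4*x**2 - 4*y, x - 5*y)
(-5, 2, 8*x - 4)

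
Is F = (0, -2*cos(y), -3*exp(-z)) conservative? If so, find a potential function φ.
Yes, F is conservative. φ = -2*sin(y) + 3*exp(-z)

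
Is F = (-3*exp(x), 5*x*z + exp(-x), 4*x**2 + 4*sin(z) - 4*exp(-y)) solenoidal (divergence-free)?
No, ∇·F = -3*exp(x) + 4*cos(z)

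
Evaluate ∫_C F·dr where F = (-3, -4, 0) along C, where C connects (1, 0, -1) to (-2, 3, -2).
-3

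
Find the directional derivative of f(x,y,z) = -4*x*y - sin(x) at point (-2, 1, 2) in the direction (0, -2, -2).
-4*sqrt(2)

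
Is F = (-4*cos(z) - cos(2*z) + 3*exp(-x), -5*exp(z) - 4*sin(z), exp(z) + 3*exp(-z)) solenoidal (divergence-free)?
No, ∇·F = exp(z) - 3*exp(-z) - 3*exp(-x)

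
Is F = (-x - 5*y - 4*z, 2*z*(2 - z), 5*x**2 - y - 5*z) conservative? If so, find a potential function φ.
No, ∇×F = (4*z - 5, -10*x - 4, 5) ≠ 0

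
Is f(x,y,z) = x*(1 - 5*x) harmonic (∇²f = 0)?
No, ∇²f = -10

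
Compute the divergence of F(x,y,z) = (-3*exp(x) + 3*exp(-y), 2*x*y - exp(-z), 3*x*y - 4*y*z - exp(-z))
2*x - 4*y - 3*exp(x) + exp(-z)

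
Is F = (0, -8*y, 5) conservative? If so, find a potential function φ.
Yes, F is conservative. φ = -4*y**2 + 5*z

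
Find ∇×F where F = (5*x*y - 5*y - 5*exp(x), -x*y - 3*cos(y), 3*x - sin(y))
(-cos(y), -3, -5*x - y + 5)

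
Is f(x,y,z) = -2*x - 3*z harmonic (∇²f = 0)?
Yes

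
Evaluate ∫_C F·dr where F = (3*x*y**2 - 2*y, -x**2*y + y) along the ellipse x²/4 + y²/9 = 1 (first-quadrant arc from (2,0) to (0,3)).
-63/2 + 3*pi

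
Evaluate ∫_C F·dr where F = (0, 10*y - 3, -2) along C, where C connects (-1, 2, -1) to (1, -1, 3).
-14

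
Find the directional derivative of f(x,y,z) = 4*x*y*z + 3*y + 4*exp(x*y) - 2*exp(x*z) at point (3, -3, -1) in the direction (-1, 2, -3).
sqrt(14)*(18 + 8*exp(6) + 39*exp(9))*exp(-9)/7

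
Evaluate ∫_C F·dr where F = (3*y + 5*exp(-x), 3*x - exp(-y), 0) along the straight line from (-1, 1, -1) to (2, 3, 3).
-5*exp(-2) - exp(-1) + exp(-3) + 5*E + 21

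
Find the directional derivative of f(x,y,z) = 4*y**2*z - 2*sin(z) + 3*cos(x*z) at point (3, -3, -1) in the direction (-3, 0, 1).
sqrt(10)*(-cos(1) + 9*sin(3) + 18)/5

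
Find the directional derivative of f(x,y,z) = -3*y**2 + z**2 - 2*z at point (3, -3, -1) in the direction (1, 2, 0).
36*sqrt(5)/5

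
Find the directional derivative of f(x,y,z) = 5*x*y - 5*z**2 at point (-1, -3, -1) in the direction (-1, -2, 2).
15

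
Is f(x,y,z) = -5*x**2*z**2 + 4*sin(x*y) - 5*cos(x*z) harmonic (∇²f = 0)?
No, ∇²f = 5*x**2*(cos(x*z) - 2) - 4*x**2*sin(x*y) - 4*y**2*sin(x*y) + 5*z**2*cos(x*z) - 10*z**2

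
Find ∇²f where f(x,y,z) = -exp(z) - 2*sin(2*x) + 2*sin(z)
-exp(z) + 8*sin(2*x) - 2*sin(z)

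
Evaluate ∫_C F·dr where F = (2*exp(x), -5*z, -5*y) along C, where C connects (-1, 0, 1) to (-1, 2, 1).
-10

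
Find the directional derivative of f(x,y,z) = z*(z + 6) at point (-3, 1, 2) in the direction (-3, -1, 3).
30*sqrt(19)/19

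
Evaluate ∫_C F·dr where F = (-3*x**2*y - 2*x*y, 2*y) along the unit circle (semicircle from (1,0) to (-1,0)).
3*pi/8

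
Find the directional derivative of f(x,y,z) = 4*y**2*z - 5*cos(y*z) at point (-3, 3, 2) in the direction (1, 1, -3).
-5*sqrt(11)*(7*sin(6) + 12)/11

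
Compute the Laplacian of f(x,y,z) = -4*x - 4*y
0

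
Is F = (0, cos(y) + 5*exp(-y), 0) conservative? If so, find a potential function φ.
Yes, F is conservative. φ = sin(y) - 5*exp(-y)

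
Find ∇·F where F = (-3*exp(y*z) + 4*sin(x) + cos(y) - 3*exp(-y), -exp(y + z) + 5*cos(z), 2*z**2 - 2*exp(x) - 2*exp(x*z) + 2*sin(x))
-2*x*exp(x*z) + 4*z - exp(y + z) + 4*cos(x)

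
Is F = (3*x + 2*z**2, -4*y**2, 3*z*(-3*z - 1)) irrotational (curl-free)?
No, ∇×F = (0, 4*z, 0)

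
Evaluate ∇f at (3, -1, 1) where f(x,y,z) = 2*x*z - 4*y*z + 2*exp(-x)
(2 - 2*exp(-3), -4, 10)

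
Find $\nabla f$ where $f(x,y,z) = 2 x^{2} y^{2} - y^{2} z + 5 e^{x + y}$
(4*x*y**2 + 5*exp(x + y), 4*x**2*y - 2*y*z + 5*exp(x + y), -y**2)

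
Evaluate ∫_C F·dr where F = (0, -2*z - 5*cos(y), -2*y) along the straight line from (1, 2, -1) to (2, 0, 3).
-4 + 5*sin(2)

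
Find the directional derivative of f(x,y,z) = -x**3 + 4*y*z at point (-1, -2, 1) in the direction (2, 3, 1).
-sqrt(14)/7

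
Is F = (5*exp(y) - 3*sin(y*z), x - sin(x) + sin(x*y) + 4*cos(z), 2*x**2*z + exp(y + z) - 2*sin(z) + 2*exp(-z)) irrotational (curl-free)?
No, ∇×F = (exp(y + z) + 4*sin(z), -4*x*z - 3*y*cos(y*z), y*cos(x*y) + 3*z*cos(y*z) - 5*exp(y) - cos(x) + 1)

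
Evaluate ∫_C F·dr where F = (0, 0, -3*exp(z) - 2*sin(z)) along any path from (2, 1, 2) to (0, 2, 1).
-3*E - 2*cos(2) + 2*cos(1) + 3*exp(2)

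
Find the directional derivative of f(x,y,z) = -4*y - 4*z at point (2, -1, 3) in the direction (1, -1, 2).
-2*sqrt(6)/3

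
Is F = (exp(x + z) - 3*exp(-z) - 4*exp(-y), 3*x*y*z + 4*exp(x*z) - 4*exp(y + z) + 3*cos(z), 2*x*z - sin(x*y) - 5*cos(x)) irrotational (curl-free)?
No, ∇×F = (-3*x*y - 4*x*exp(x*z) - x*cos(x*y) + 4*exp(y + z) + 3*sin(z), y*cos(x*y) - 2*z + exp(x + z) - 5*sin(x) + 3*exp(-z), 3*y*z + 4*z*exp(x*z) - 4*exp(-y))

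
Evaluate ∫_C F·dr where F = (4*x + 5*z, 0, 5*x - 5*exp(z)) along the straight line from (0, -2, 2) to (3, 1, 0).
13 + 5*exp(2)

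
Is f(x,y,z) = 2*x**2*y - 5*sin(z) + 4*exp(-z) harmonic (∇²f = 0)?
No, ∇²f = 4*y + 5*sin(z) + 4*exp(-z)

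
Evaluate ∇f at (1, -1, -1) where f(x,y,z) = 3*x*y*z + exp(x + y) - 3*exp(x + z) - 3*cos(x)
(1 + 3*sin(1), -2, -6)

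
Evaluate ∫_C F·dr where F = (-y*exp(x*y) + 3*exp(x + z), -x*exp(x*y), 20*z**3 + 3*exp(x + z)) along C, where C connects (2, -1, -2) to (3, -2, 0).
-83 - exp(-6) + exp(-2) + 3*exp(3)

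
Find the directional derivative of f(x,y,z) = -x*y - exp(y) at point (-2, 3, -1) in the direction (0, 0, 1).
0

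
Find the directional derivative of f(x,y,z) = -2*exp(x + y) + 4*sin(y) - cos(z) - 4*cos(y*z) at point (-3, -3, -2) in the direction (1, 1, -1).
sqrt(3)*(4*exp(6)*cos(3) + 4*exp(6)*sin(6) - 4 + exp(6)*sin(2))*exp(-6)/3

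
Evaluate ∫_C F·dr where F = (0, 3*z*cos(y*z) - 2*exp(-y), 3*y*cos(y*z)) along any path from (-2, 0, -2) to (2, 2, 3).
-2 + 3*sin(6) + 2*exp(-2)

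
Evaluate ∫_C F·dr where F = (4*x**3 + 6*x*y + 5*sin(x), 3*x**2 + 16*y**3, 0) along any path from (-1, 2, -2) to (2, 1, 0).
-39 - 5*cos(2) + 5*cos(1)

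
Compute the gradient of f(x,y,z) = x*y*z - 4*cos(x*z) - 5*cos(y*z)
(z*(y + 4*sin(x*z)), z*(x + 5*sin(y*z)), x*y + 4*x*sin(x*z) + 5*y*sin(y*z))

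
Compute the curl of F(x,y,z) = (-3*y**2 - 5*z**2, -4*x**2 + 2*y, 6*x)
(0, -10*z - 6, -8*x + 6*y)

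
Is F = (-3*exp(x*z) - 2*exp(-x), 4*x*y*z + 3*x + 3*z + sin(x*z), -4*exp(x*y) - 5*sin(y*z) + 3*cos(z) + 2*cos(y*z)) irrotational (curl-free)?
No, ∇×F = (-4*x*y - 4*x*exp(x*y) - x*cos(x*z) - 2*z*sin(y*z) - 5*z*cos(y*z) - 3, -3*x*exp(x*z) + 4*y*exp(x*y), 4*y*z + z*cos(x*z) + 3)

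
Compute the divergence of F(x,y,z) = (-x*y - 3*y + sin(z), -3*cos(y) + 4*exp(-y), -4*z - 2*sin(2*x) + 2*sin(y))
-y + 3*sin(y) - 4 - 4*exp(-y)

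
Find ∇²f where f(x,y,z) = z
0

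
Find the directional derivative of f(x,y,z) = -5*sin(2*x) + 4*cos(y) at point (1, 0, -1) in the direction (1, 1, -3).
-10*sqrt(11)*cos(2)/11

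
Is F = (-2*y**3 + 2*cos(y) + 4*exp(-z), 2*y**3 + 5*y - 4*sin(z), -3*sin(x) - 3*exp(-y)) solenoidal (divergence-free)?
No, ∇·F = 6*y**2 + 5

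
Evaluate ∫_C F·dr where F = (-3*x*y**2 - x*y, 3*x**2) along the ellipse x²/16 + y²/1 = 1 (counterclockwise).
0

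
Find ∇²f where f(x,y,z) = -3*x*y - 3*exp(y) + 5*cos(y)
-3*exp(y) - 5*cos(y)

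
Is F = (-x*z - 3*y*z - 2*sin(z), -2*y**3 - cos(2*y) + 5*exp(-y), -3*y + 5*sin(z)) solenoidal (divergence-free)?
No, ∇·F = -6*y**2 - z + 2*sin(2*y) + 5*cos(z) - 5*exp(-y)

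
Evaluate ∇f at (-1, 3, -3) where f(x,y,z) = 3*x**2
(-6, 0, 0)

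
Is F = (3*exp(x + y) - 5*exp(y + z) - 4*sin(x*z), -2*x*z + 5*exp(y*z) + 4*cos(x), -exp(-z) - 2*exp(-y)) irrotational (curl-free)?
No, ∇×F = (2*x - 5*y*exp(y*z) + 2*exp(-y), -4*x*cos(x*z) - 5*exp(y + z), -2*z - 3*exp(x + y) + 5*exp(y + z) - 4*sin(x))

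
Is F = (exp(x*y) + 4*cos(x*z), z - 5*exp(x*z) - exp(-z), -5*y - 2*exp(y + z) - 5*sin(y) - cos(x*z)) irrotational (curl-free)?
No, ∇×F = (5*x*exp(x*z) - 2*exp(y + z) - 5*cos(y) - 6 - exp(-z), (-4*x - z)*sin(x*z), -x*exp(x*y) - 5*z*exp(x*z))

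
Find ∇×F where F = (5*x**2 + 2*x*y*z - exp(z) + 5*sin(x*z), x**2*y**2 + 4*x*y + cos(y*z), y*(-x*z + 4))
(-x*z + y*sin(y*z) + 4, 2*x*y + 5*x*cos(x*z) + y*z - exp(z), 2*x*y**2 - 2*x*z + 4*y)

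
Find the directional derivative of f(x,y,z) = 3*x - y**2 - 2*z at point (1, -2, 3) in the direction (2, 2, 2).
5*sqrt(3)/3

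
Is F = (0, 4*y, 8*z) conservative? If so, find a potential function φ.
Yes, F is conservative. φ = 2*y**2 + 4*z**2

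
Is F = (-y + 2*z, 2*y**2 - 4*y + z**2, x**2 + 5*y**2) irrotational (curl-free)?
No, ∇×F = (10*y - 2*z, 2 - 2*x, 1)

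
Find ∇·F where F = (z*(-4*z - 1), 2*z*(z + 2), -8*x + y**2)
0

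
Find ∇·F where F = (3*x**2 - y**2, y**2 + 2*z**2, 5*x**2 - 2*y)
6*x + 2*y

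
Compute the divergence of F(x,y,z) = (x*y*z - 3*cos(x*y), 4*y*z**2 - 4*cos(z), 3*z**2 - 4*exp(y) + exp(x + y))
y*z + 3*y*sin(x*y) + 4*z**2 + 6*z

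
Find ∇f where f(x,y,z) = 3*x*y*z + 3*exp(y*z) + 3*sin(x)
(3*y*z + 3*cos(x), 3*z*(x + exp(y*z)), 3*y*(x + exp(y*z)))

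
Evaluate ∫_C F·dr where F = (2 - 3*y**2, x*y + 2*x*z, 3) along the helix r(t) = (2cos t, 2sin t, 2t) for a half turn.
6*pi + 88/3 + 4*pi**2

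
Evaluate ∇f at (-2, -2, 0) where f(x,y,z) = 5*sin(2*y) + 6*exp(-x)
(-6*exp(2), 10*cos(4), 0)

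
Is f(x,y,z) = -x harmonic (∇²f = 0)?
Yes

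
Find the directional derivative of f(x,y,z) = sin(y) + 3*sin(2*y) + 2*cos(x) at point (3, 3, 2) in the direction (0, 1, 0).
cos(3) + 6*cos(6)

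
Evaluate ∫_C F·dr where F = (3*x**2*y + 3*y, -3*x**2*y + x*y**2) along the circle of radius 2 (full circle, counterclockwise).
-20*pi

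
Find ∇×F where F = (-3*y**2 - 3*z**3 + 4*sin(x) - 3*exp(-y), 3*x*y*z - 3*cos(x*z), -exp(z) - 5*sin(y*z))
(-3*x*y - 3*x*sin(x*z) - 5*z*cos(y*z), -9*z**2, 3*y*z + 6*y + 3*z*sin(x*z) - 3*exp(-y))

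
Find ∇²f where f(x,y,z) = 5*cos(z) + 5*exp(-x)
-5*cos(z) + 5*exp(-x)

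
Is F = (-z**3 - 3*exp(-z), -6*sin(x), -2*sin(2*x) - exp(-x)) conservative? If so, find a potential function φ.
No, ∇×F = (0, -3*z**2 + 4*cos(2*x) + 3*exp(-z) - exp(-x), -6*cos(x)) ≠ 0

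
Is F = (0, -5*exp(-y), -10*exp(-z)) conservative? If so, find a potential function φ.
Yes, F is conservative. φ = 10*exp(-z) + 5*exp(-y)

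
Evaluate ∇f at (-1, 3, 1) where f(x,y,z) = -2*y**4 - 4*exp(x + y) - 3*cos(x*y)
(-4*exp(2) - 9*sin(3), -216 - 4*exp(2) + 3*sin(3), 0)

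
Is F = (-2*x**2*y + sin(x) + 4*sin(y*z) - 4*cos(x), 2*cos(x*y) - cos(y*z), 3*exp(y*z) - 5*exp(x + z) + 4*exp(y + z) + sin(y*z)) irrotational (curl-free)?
No, ∇×F = (-y*sin(y*z) + 3*z*exp(y*z) + z*cos(y*z) + 4*exp(y + z), 4*y*cos(y*z) + 5*exp(x + z), 2*x**2 - 2*y*sin(x*y) - 4*z*cos(y*z))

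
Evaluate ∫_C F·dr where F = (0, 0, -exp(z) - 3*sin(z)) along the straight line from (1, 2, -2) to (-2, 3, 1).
-E + exp(-2) - 3*cos(2) + 3*cos(1)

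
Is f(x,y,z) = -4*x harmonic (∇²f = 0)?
Yes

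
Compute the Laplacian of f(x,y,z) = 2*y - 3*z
0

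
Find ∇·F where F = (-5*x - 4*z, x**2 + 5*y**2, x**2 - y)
10*y - 5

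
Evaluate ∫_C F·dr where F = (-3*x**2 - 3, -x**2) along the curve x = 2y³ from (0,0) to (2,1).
-102/7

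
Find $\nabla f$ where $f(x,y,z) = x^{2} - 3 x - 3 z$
(2*x - 3, 0, -3)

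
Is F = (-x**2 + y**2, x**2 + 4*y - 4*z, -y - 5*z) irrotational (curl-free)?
No, ∇×F = (3, 0, 2*x - 2*y)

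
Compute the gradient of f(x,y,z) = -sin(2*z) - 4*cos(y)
(0, 4*sin(y), -2*cos(2*z))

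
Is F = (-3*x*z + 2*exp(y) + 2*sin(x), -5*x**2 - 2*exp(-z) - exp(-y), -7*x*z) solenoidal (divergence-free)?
No, ∇·F = -7*x - 3*z + 2*cos(x) + exp(-y)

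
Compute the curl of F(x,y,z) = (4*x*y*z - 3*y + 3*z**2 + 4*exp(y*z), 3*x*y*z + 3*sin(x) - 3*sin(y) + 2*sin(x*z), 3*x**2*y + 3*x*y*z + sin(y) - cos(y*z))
(3*x**2 - 3*x*y + 3*x*z - 2*x*cos(x*z) + z*sin(y*z) + cos(y), -2*x*y - 3*y*z + 4*y*exp(y*z) + 6*z, -4*x*z + 3*y*z - 4*z*exp(y*z) + 2*z*cos(x*z) + 3*cos(x) + 3)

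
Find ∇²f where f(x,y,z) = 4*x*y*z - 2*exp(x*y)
2*(-x**2 - y**2)*exp(x*y)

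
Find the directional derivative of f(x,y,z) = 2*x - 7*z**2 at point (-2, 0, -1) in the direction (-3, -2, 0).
-6*sqrt(13)/13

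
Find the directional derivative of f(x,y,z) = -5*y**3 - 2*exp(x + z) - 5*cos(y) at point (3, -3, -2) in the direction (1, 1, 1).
-sqrt(3)*(5*sin(3) + 4*E + 135)/3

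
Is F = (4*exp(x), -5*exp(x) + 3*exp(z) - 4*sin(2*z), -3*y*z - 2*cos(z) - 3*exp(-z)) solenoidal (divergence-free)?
No, ∇·F = -3*y + 4*exp(x) + 2*sin(z) + 3*exp(-z)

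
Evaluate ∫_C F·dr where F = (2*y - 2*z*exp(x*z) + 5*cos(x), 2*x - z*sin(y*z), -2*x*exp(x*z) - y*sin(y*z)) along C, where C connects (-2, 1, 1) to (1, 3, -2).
-cos(1) + cos(6) + 5*sin(1) + 5*sin(2) + 10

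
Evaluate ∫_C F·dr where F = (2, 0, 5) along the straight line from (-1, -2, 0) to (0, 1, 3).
17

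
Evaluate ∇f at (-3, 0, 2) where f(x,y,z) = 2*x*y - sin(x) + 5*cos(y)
(-cos(3), -6, 0)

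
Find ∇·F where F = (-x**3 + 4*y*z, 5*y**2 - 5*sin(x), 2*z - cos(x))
-3*x**2 + 10*y + 2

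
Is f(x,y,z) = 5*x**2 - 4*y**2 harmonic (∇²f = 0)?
No, ∇²f = 2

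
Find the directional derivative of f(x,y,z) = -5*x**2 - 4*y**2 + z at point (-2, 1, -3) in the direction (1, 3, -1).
-5*sqrt(11)/11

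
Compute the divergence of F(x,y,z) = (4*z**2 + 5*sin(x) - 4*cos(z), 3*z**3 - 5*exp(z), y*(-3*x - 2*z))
-2*y + 5*cos(x)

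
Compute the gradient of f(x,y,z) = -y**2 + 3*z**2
(0, -2*y, 6*z)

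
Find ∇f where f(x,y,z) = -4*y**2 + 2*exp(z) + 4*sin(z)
(0, -8*y, 2*exp(z) + 4*cos(z))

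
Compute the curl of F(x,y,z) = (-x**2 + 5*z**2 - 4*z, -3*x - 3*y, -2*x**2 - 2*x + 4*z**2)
(0, 4*x + 10*z - 2, -3)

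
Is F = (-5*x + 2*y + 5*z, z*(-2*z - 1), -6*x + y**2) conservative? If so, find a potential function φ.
No, ∇×F = (2*y + 4*z + 1, 11, -2) ≠ 0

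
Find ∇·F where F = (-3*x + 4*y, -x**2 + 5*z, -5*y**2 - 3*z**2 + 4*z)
1 - 6*z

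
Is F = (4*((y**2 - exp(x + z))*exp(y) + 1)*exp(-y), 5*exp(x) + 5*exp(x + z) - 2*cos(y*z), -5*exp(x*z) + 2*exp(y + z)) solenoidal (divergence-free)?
No, ∇·F = -5*x*exp(x*z) + 2*z*sin(y*z) - 4*exp(x + z) + 2*exp(y + z)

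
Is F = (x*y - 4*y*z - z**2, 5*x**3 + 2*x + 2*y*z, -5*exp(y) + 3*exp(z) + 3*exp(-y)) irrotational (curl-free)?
No, ∇×F = (-2*y - 5*exp(y) - 3*exp(-y), -4*y - 2*z, 15*x**2 - x + 4*z + 2)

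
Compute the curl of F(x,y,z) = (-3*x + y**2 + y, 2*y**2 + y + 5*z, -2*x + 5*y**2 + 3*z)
(10*y - 5, 2, -2*y - 1)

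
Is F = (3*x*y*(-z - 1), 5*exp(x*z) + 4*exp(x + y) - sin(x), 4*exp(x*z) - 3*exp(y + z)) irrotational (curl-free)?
No, ∇×F = (-5*x*exp(x*z) - 3*exp(y + z), -3*x*y - 4*z*exp(x*z), 3*x*(z + 1) + 5*z*exp(x*z) + 4*exp(x + y) - cos(x))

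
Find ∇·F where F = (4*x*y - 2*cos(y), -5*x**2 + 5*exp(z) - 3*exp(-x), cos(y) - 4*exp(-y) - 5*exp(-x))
4*y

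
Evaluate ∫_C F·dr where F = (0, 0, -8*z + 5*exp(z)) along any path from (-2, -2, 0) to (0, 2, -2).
-21 + 5*exp(-2)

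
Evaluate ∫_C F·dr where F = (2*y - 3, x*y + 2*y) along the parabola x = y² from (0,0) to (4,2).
20/3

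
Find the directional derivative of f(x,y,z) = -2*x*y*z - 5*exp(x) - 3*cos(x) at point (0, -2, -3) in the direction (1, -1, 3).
-17*sqrt(11)/11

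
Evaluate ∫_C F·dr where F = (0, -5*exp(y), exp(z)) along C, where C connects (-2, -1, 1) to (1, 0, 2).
-5 - E + 5*exp(-1) + exp(2)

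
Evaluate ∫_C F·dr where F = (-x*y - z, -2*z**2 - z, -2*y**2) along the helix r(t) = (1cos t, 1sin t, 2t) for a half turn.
4 + 16*pi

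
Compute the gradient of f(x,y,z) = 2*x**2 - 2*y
(4*x, -2, 0)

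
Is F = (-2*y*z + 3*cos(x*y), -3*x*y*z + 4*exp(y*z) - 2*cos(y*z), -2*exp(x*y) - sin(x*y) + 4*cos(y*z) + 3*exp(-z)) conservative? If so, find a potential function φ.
No, ∇×F = (3*x*y - 2*x*exp(x*y) - x*cos(x*y) - 4*y*exp(y*z) - 2*y*sin(y*z) - 4*z*sin(y*z), y*(2*exp(x*y) + cos(x*y) - 2), 3*x*sin(x*y) - 3*y*z + 2*z) ≠ 0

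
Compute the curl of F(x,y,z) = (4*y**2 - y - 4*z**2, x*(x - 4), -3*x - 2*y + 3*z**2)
(-2, 3 - 8*z, 2*x - 8*y - 3)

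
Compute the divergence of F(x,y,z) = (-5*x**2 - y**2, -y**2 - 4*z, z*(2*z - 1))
-10*x - 2*y + 4*z - 1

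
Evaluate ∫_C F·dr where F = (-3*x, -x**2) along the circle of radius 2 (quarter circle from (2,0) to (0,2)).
2/3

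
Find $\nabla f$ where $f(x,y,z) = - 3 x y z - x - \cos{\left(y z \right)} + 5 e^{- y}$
(-3*y*z - 1, -3*x*z + z*sin(y*z) - 5*exp(-y), y*(-3*x + sin(y*z)))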